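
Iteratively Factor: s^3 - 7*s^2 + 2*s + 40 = (s + 2)*(s^2 - 9*s + 20) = (s - 4)*(s + 2)*(s - 5)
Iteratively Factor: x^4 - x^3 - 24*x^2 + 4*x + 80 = (x + 2)*(x^3 - 3*x^2 - 18*x + 40) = (x - 2)*(x + 2)*(x^2 - x - 20) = (x - 2)*(x + 2)*(x + 4)*(x - 5)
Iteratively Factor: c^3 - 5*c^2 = (c)*(c^2 - 5*c) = c^2*(c - 5)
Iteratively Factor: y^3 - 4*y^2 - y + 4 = (y + 1)*(y^2 - 5*y + 4) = (y - 1)*(y + 1)*(y - 4)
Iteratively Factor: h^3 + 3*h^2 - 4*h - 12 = (h - 2)*(h^2 + 5*h + 6) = (h - 2)*(h + 2)*(h + 3)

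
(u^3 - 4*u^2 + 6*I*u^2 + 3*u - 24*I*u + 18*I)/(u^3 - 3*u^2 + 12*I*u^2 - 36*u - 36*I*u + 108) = (u - 1)/(u + 6*I)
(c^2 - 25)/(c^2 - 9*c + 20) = (c + 5)/(c - 4)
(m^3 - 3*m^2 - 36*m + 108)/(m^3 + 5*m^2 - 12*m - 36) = (m - 6)/(m + 2)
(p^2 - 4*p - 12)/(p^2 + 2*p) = (p - 6)/p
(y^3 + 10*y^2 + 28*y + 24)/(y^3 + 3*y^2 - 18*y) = (y^2 + 4*y + 4)/(y*(y - 3))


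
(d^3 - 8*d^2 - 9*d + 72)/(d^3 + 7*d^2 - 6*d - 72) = (d^2 - 5*d - 24)/(d^2 + 10*d + 24)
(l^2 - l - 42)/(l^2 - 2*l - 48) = (l - 7)/(l - 8)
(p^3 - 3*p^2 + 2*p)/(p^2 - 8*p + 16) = p*(p^2 - 3*p + 2)/(p^2 - 8*p + 16)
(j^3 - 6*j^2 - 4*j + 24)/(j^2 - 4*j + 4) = (j^2 - 4*j - 12)/(j - 2)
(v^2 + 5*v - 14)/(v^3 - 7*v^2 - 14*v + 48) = (v + 7)/(v^2 - 5*v - 24)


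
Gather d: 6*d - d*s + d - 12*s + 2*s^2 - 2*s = d*(7 - s) + 2*s^2 - 14*s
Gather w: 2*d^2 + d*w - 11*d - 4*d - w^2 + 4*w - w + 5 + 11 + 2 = 2*d^2 - 15*d - w^2 + w*(d + 3) + 18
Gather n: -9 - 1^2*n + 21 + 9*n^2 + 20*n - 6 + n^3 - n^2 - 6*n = n^3 + 8*n^2 + 13*n + 6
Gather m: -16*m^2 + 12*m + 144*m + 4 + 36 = -16*m^2 + 156*m + 40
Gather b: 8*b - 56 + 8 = 8*b - 48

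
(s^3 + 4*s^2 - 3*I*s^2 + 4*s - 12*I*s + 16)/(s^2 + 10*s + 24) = (s^2 - 3*I*s + 4)/(s + 6)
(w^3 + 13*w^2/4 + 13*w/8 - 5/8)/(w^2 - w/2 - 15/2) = (4*w^2 + 3*w - 1)/(4*(w - 3))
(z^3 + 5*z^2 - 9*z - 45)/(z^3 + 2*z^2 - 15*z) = (z + 3)/z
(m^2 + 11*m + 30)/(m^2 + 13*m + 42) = (m + 5)/(m + 7)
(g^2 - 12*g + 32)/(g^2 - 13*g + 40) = (g - 4)/(g - 5)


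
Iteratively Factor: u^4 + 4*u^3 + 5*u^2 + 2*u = (u + 2)*(u^3 + 2*u^2 + u) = (u + 1)*(u + 2)*(u^2 + u) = u*(u + 1)*(u + 2)*(u + 1)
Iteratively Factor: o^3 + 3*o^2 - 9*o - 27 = (o + 3)*(o^2 - 9) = (o + 3)^2*(o - 3)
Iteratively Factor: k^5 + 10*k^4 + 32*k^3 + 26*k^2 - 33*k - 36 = (k + 3)*(k^4 + 7*k^3 + 11*k^2 - 7*k - 12) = (k + 3)^2*(k^3 + 4*k^2 - k - 4) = (k + 1)*(k + 3)^2*(k^2 + 3*k - 4) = (k + 1)*(k + 3)^2*(k + 4)*(k - 1)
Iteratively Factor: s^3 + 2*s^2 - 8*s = (s - 2)*(s^2 + 4*s) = s*(s - 2)*(s + 4)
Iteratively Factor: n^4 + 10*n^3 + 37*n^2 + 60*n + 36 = (n + 2)*(n^3 + 8*n^2 + 21*n + 18) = (n + 2)*(n + 3)*(n^2 + 5*n + 6) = (n + 2)^2*(n + 3)*(n + 3)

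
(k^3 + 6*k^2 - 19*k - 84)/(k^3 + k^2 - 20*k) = (k^2 + 10*k + 21)/(k*(k + 5))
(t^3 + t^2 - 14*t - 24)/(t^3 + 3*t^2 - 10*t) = (t^3 + t^2 - 14*t - 24)/(t*(t^2 + 3*t - 10))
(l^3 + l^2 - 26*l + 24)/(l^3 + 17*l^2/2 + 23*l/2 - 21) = 2*(l - 4)/(2*l + 7)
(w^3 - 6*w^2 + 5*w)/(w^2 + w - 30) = w*(w - 1)/(w + 6)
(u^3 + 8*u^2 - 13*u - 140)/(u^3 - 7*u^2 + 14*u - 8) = (u^2 + 12*u + 35)/(u^2 - 3*u + 2)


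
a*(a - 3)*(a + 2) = a^3 - a^2 - 6*a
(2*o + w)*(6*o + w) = 12*o^2 + 8*o*w + w^2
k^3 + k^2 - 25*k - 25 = (k - 5)*(k + 1)*(k + 5)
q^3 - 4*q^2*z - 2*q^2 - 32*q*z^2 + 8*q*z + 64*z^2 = (q - 2)*(q - 8*z)*(q + 4*z)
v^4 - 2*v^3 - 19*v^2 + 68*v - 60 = (v - 3)*(v - 2)^2*(v + 5)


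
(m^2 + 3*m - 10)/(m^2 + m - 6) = (m + 5)/(m + 3)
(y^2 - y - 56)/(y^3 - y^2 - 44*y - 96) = (y + 7)/(y^2 + 7*y + 12)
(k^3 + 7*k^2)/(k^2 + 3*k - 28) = k^2/(k - 4)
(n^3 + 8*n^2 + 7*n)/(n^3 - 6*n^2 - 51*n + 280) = n*(n + 1)/(n^2 - 13*n + 40)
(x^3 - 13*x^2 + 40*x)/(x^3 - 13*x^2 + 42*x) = (x^2 - 13*x + 40)/(x^2 - 13*x + 42)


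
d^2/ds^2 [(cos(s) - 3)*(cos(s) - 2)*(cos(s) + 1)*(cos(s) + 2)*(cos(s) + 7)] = -25*cos(s)^5 - 80*cos(s)^4 + 209*cos(s)^3 + 224*cos(s)^2 - 194*cos(s) - 82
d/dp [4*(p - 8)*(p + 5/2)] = 8*p - 22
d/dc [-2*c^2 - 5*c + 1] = -4*c - 5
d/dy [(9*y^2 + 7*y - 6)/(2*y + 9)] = 3*(6*y^2 + 54*y + 25)/(4*y^2 + 36*y + 81)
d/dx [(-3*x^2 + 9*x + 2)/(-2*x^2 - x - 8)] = 7*(3*x^2 + 8*x - 10)/(4*x^4 + 4*x^3 + 33*x^2 + 16*x + 64)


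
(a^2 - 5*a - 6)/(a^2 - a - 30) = (a + 1)/(a + 5)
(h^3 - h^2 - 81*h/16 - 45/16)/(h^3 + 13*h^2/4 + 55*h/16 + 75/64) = 4*(h - 3)/(4*h + 5)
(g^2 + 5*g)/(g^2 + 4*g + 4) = g*(g + 5)/(g^2 + 4*g + 4)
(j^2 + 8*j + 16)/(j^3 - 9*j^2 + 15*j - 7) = (j^2 + 8*j + 16)/(j^3 - 9*j^2 + 15*j - 7)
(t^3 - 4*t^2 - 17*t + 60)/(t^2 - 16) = (t^2 - 8*t + 15)/(t - 4)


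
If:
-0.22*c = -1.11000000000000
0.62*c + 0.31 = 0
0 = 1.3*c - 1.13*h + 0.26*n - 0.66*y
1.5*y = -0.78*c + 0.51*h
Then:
No Solution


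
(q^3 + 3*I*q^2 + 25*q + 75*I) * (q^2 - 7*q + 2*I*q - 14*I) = q^5 - 7*q^4 + 5*I*q^4 + 19*q^3 - 35*I*q^3 - 133*q^2 + 125*I*q^2 - 150*q - 875*I*q + 1050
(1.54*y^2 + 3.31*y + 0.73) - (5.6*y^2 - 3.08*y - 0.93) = -4.06*y^2 + 6.39*y + 1.66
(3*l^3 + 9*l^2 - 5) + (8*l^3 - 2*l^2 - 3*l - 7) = 11*l^3 + 7*l^2 - 3*l - 12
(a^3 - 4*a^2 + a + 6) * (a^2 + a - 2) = a^5 - 3*a^4 - 5*a^3 + 15*a^2 + 4*a - 12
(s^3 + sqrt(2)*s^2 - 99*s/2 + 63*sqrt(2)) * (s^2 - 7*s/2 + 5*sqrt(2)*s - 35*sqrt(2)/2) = s^5 - 7*s^4/2 + 6*sqrt(2)*s^4 - 79*s^3/2 - 21*sqrt(2)*s^3 - 369*sqrt(2)*s^2/2 + 553*s^2/4 + 630*s + 2583*sqrt(2)*s/4 - 2205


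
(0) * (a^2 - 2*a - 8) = 0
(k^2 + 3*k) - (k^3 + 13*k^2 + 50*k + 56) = -k^3 - 12*k^2 - 47*k - 56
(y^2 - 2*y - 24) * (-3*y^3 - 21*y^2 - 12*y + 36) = -3*y^5 - 15*y^4 + 102*y^3 + 564*y^2 + 216*y - 864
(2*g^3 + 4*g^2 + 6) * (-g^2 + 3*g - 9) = -2*g^5 + 2*g^4 - 6*g^3 - 42*g^2 + 18*g - 54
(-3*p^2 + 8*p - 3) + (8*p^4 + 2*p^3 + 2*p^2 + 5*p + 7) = 8*p^4 + 2*p^3 - p^2 + 13*p + 4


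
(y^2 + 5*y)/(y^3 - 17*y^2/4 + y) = 4*(y + 5)/(4*y^2 - 17*y + 4)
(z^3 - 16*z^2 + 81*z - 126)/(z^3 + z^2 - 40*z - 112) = (z^2 - 9*z + 18)/(z^2 + 8*z + 16)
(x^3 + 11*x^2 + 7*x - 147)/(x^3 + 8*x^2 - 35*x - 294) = (x - 3)/(x - 6)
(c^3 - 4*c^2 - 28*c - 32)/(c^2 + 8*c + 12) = (c^2 - 6*c - 16)/(c + 6)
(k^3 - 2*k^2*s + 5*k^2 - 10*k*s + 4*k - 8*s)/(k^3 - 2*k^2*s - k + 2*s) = (k + 4)/(k - 1)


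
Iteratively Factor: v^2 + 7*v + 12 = (v + 4)*(v + 3)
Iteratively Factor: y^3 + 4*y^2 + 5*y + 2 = (y + 1)*(y^2 + 3*y + 2) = (y + 1)^2*(y + 2)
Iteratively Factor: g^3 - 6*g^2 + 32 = (g + 2)*(g^2 - 8*g + 16) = (g - 4)*(g + 2)*(g - 4)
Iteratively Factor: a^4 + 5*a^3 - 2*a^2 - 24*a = (a)*(a^3 + 5*a^2 - 2*a - 24) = a*(a + 3)*(a^2 + 2*a - 8) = a*(a + 3)*(a + 4)*(a - 2)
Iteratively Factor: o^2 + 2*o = (o + 2)*(o)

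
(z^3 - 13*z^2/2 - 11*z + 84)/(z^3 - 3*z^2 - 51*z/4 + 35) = 2*(z - 6)/(2*z - 5)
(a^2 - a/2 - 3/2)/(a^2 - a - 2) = (a - 3/2)/(a - 2)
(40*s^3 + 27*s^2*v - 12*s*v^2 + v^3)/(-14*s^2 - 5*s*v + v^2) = (-40*s^3 - 27*s^2*v + 12*s*v^2 - v^3)/(14*s^2 + 5*s*v - v^2)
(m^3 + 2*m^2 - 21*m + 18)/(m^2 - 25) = (m^3 + 2*m^2 - 21*m + 18)/(m^2 - 25)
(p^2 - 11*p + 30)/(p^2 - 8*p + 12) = (p - 5)/(p - 2)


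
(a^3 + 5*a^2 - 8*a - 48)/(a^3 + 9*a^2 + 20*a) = (a^2 + a - 12)/(a*(a + 5))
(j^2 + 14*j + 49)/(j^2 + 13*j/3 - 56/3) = 3*(j + 7)/(3*j - 8)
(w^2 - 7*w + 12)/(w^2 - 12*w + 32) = (w - 3)/(w - 8)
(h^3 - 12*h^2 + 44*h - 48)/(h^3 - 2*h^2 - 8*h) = (h^2 - 8*h + 12)/(h*(h + 2))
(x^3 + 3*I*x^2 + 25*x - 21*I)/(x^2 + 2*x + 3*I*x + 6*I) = (x^3 + 3*I*x^2 + 25*x - 21*I)/(x^2 + x*(2 + 3*I) + 6*I)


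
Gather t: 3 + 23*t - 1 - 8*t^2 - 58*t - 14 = -8*t^2 - 35*t - 12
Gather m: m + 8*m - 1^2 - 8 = 9*m - 9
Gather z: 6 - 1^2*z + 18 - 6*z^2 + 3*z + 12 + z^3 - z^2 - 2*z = z^3 - 7*z^2 + 36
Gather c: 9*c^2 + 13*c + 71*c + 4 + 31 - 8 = 9*c^2 + 84*c + 27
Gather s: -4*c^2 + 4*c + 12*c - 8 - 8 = -4*c^2 + 16*c - 16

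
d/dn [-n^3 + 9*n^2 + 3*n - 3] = -3*n^2 + 18*n + 3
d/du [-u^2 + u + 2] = 1 - 2*u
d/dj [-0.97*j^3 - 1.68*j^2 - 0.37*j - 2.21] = -2.91*j^2 - 3.36*j - 0.37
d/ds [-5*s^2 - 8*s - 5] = -10*s - 8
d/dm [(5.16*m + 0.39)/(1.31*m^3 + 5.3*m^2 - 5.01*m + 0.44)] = (-13.5192*m^3 - 28.8807*m^2 - 4.134*m + 4.2243)/(1.7161*m^6 + 13.886*m^5 + 14.9638*m^4 - 51.9532*m^3 + 29.7641*m^2 - 4.4088*m + 0.1936)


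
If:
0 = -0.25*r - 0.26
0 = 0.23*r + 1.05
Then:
No Solution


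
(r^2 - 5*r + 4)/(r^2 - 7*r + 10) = (r^2 - 5*r + 4)/(r^2 - 7*r + 10)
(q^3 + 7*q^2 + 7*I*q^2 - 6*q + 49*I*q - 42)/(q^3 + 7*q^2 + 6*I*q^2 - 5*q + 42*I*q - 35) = (q + 6*I)/(q + 5*I)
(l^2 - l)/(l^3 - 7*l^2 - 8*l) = (1 - l)/(-l^2 + 7*l + 8)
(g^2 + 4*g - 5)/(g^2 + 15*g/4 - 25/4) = 4*(g - 1)/(4*g - 5)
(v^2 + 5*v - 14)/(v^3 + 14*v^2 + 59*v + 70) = (v - 2)/(v^2 + 7*v + 10)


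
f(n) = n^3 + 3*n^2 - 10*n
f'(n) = 3*n^2 + 6*n - 10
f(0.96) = -5.95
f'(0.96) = -1.48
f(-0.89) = 10.57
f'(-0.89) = -12.96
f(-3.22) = 29.92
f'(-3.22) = 1.79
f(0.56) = -4.48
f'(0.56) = -5.70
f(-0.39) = 4.30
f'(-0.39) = -11.88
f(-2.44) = 27.73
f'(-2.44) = -6.78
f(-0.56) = 6.37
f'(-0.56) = -12.42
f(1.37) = -5.50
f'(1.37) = 3.85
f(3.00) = 24.00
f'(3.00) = 35.00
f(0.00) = 0.00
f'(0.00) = -10.00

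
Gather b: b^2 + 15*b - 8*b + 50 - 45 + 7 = b^2 + 7*b + 12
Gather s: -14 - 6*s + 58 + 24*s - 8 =18*s + 36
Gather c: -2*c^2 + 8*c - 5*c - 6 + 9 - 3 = -2*c^2 + 3*c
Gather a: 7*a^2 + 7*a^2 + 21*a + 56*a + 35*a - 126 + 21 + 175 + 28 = 14*a^2 + 112*a + 98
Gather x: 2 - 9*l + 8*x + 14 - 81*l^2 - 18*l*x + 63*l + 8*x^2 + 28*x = -81*l^2 + 54*l + 8*x^2 + x*(36 - 18*l) + 16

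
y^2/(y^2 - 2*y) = y/(y - 2)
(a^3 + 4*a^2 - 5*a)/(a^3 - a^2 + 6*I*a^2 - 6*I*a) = (a + 5)/(a + 6*I)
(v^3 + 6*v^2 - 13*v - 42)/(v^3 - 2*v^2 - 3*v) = (v^2 + 9*v + 14)/(v*(v + 1))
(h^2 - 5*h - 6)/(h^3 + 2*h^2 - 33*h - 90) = (h + 1)/(h^2 + 8*h + 15)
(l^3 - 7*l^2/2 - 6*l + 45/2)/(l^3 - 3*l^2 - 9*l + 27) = (l + 5/2)/(l + 3)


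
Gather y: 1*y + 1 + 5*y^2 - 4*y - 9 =5*y^2 - 3*y - 8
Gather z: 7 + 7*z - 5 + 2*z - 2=9*z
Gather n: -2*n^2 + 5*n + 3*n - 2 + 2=-2*n^2 + 8*n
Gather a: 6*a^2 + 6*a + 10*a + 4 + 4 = 6*a^2 + 16*a + 8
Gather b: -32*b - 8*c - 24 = -32*b - 8*c - 24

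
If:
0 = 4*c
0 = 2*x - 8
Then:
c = 0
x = 4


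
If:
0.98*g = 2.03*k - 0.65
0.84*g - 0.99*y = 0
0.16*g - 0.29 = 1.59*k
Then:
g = -1.32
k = -0.31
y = -1.12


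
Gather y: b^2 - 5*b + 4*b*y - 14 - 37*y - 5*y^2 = b^2 - 5*b - 5*y^2 + y*(4*b - 37) - 14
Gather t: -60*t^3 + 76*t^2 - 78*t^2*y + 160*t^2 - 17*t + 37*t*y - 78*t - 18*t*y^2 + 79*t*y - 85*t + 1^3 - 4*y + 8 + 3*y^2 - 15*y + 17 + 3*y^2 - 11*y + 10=-60*t^3 + t^2*(236 - 78*y) + t*(-18*y^2 + 116*y - 180) + 6*y^2 - 30*y + 36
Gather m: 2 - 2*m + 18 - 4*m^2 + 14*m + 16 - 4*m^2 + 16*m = -8*m^2 + 28*m + 36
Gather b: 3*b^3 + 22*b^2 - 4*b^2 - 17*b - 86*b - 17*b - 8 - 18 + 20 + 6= 3*b^3 + 18*b^2 - 120*b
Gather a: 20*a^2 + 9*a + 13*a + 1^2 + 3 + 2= 20*a^2 + 22*a + 6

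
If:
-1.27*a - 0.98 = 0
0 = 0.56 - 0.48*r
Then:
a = -0.77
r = 1.17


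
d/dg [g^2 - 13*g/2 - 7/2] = 2*g - 13/2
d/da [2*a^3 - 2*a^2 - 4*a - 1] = 6*a^2 - 4*a - 4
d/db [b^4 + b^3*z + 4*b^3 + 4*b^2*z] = b*(4*b^2 + 3*b*z + 12*b + 8*z)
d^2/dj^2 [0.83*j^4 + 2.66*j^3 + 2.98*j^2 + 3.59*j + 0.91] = 9.96*j^2 + 15.96*j + 5.96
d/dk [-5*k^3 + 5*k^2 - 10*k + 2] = -15*k^2 + 10*k - 10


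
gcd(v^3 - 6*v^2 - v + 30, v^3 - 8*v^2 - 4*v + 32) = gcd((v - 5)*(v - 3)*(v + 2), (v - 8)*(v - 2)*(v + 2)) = v + 2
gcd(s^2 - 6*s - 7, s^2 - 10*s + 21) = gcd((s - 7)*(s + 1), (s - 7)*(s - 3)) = s - 7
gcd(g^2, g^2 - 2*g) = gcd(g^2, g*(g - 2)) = g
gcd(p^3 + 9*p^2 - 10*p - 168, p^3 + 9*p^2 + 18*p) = p + 6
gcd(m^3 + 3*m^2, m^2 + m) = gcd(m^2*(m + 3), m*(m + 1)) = m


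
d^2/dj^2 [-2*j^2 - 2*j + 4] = -4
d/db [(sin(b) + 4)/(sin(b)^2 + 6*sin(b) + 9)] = -(sin(b) + 5)*cos(b)/(sin(b) + 3)^3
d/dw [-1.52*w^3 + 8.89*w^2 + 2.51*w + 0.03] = -4.56*w^2 + 17.78*w + 2.51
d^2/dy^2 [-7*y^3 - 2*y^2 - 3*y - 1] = -42*y - 4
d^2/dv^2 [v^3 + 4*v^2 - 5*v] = 6*v + 8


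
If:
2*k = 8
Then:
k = 4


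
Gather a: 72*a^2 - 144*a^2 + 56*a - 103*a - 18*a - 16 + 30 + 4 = -72*a^2 - 65*a + 18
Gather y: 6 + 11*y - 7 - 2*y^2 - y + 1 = -2*y^2 + 10*y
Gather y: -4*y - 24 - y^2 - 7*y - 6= -y^2 - 11*y - 30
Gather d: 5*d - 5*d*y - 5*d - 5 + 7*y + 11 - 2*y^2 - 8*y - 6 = -5*d*y - 2*y^2 - y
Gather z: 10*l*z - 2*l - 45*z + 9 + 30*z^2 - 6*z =-2*l + 30*z^2 + z*(10*l - 51) + 9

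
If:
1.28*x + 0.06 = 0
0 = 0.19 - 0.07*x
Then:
No Solution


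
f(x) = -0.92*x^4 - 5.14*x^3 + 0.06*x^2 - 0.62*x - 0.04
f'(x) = -3.68*x^3 - 15.42*x^2 + 0.12*x - 0.62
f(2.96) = -205.28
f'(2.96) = -230.81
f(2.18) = -75.14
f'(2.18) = -111.77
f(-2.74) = 55.99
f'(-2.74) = -41.02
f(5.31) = -1502.63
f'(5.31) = -985.74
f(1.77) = -38.48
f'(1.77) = -69.12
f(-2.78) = 57.63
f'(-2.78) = -41.06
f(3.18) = -260.77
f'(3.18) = -274.51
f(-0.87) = 3.40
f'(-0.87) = -9.97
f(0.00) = -0.04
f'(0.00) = -0.62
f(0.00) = -0.04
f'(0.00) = -0.62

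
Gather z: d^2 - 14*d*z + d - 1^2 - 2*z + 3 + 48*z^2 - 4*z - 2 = d^2 + d + 48*z^2 + z*(-14*d - 6)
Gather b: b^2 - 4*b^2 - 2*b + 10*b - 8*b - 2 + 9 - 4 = 3 - 3*b^2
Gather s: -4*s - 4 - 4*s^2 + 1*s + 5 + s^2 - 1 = -3*s^2 - 3*s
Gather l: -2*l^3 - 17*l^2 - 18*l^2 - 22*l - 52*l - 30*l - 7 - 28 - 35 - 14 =-2*l^3 - 35*l^2 - 104*l - 84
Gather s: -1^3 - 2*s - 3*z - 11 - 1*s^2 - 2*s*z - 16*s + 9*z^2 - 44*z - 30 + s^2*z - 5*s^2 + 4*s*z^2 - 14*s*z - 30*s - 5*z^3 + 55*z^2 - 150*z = s^2*(z - 6) + s*(4*z^2 - 16*z - 48) - 5*z^3 + 64*z^2 - 197*z - 42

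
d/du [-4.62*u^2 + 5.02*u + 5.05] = 5.02 - 9.24*u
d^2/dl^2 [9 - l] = 0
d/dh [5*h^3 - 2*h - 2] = 15*h^2 - 2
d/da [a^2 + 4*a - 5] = 2*a + 4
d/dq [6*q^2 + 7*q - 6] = 12*q + 7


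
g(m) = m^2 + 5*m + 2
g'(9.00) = 23.00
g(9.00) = 128.00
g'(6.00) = 17.00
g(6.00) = 68.00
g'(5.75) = 16.50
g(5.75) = 63.81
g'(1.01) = 7.02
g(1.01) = 8.07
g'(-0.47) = 4.06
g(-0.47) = -0.13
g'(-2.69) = -0.38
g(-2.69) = -4.21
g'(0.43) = 5.86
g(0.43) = 4.33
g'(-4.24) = -3.48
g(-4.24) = -1.22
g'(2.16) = 9.32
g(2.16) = 17.47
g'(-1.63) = 1.74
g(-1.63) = -3.49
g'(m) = 2*m + 5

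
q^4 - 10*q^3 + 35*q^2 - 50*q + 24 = (q - 4)*(q - 3)*(q - 2)*(q - 1)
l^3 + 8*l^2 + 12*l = l*(l + 2)*(l + 6)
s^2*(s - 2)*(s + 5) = s^4 + 3*s^3 - 10*s^2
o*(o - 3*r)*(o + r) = o^3 - 2*o^2*r - 3*o*r^2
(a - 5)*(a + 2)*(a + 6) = a^3 + 3*a^2 - 28*a - 60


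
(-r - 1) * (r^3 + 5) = -r^4 - r^3 - 5*r - 5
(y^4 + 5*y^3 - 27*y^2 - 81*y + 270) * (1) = y^4 + 5*y^3 - 27*y^2 - 81*y + 270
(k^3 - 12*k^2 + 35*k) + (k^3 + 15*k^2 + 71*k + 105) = 2*k^3 + 3*k^2 + 106*k + 105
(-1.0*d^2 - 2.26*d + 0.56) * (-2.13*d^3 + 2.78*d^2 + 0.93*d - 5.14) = 2.13*d^5 + 2.0338*d^4 - 8.4056*d^3 + 4.595*d^2 + 12.1372*d - 2.8784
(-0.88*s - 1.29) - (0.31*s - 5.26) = 3.97 - 1.19*s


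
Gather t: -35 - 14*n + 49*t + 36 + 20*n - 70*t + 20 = 6*n - 21*t + 21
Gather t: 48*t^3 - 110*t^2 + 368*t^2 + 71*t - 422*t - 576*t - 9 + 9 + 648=48*t^3 + 258*t^2 - 927*t + 648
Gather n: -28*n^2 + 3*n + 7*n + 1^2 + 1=-28*n^2 + 10*n + 2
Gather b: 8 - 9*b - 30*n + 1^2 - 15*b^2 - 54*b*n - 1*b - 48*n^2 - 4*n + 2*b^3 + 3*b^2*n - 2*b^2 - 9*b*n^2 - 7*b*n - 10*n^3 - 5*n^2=2*b^3 + b^2*(3*n - 17) + b*(-9*n^2 - 61*n - 10) - 10*n^3 - 53*n^2 - 34*n + 9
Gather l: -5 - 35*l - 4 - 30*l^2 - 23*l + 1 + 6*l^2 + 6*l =-24*l^2 - 52*l - 8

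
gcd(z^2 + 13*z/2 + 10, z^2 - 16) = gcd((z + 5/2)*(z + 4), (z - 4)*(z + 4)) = z + 4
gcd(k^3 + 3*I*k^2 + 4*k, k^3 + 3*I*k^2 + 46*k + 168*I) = k + 4*I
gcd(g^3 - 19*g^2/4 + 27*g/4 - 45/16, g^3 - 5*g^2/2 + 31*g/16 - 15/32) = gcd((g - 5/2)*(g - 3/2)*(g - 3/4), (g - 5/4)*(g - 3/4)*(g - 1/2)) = g - 3/4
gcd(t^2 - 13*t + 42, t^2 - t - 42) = t - 7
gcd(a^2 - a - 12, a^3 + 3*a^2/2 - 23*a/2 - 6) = 1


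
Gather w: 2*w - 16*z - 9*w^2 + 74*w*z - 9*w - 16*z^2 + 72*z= -9*w^2 + w*(74*z - 7) - 16*z^2 + 56*z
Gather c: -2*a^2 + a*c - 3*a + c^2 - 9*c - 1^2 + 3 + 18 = -2*a^2 - 3*a + c^2 + c*(a - 9) + 20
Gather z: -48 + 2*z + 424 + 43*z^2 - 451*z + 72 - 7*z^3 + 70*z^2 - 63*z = -7*z^3 + 113*z^2 - 512*z + 448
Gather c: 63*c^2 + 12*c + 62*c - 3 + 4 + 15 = 63*c^2 + 74*c + 16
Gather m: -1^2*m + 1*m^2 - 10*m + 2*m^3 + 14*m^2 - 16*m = 2*m^3 + 15*m^2 - 27*m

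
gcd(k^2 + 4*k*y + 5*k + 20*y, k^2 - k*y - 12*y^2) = 1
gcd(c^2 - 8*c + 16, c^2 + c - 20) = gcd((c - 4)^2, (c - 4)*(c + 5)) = c - 4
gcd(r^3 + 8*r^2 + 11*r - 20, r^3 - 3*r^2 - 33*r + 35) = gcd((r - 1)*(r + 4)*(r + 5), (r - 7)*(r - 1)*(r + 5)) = r^2 + 4*r - 5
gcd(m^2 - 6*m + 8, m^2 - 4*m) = m - 4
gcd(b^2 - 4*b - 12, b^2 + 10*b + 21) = 1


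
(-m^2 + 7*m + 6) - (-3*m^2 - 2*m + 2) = 2*m^2 + 9*m + 4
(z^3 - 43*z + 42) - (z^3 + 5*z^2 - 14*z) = -5*z^2 - 29*z + 42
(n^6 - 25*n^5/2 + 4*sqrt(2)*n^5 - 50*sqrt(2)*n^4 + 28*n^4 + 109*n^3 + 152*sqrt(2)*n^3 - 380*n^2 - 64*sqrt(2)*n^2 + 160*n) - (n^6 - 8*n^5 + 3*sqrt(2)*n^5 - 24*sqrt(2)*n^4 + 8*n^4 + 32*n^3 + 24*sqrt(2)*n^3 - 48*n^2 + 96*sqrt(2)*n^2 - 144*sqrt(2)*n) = -9*n^5/2 + sqrt(2)*n^5 - 26*sqrt(2)*n^4 + 20*n^4 + 77*n^3 + 128*sqrt(2)*n^3 - 332*n^2 - 160*sqrt(2)*n^2 + 160*n + 144*sqrt(2)*n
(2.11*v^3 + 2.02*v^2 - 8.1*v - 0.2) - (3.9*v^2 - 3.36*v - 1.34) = 2.11*v^3 - 1.88*v^2 - 4.74*v + 1.14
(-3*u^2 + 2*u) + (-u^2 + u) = -4*u^2 + 3*u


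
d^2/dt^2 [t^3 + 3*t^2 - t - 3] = 6*t + 6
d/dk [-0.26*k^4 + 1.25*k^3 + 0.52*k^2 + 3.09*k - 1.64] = -1.04*k^3 + 3.75*k^2 + 1.04*k + 3.09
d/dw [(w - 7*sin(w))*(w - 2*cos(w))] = (w - 7*sin(w))*(2*sin(w) + 1) - (w - 2*cos(w))*(7*cos(w) - 1)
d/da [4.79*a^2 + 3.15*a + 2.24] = 9.58*a + 3.15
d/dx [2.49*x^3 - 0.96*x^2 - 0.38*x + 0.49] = 7.47*x^2 - 1.92*x - 0.38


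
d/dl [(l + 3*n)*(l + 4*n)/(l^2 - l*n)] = 4*n*(-2*l^2 - 6*l*n + 3*n^2)/(l^2*(l^2 - 2*l*n + n^2))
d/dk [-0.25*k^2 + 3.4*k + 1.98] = 3.4 - 0.5*k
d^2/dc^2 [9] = 0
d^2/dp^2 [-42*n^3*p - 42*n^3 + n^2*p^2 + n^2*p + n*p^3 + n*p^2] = 2*n*(n + 3*p + 1)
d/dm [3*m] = 3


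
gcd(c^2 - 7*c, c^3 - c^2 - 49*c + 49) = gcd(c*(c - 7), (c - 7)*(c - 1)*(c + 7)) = c - 7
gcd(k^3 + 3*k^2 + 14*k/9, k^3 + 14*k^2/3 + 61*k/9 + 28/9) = k + 7/3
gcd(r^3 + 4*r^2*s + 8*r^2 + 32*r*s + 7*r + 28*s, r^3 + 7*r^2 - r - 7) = r^2 + 8*r + 7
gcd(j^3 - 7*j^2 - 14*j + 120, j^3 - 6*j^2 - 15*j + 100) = j^2 - j - 20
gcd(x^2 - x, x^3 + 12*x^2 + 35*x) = x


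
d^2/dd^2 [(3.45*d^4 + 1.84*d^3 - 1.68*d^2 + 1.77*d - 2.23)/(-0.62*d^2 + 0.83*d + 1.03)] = (-2.65236*d^6 + 10.65222*d^5 - 1.04120999999999*d^4 - 51.7074*d^3 - 41.778996*d^2 - 25.379616*d + 12.51162)/(0.238328*d^6 - 0.957156*d^5 + 0.0935579999999998*d^4 + 2.608441*d^3 - 0.155427*d^2 - 2.641641*d - 1.092727)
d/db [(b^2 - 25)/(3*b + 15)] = 1/3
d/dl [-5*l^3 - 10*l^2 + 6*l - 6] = -15*l^2 - 20*l + 6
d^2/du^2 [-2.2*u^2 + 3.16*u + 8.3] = -4.40000000000000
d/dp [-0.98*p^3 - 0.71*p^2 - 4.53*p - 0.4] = -2.94*p^2 - 1.42*p - 4.53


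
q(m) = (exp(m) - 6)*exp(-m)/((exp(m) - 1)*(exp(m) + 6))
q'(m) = -(exp(m) - 6)*exp(-m)/((exp(m) - 1)*(exp(m) + 6)) - (exp(m) - 6)/((exp(m) - 1)*(exp(m) + 6)^2) - (exp(m) - 6)/((exp(m) - 1)^2*(exp(m) + 6)) + 1/((exp(m) - 1)*(exp(m) + 6)) = (-2*exp(3*m) + 13*exp(2*m) + 60*exp(m) - 36)*exp(-m)/(exp(4*m) + 10*exp(3*m) + 13*exp(2*m) - 60*exp(m) + 36)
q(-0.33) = 3.89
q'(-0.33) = 5.11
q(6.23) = 0.00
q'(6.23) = -0.00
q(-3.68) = 40.33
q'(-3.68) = -39.63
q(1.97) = 0.00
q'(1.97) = 0.01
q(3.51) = 0.00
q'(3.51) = -0.00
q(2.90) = 0.00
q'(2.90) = -0.00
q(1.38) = -0.02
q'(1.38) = 0.08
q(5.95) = 0.00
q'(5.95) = -0.00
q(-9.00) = 8103.75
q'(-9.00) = -8103.08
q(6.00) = 0.00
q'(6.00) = 0.00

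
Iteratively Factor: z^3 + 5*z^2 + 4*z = (z)*(z^2 + 5*z + 4) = z*(z + 4)*(z + 1)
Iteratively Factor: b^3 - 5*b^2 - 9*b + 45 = (b - 3)*(b^2 - 2*b - 15) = (b - 5)*(b - 3)*(b + 3)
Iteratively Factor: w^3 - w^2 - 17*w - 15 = (w - 5)*(w^2 + 4*w + 3) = (w - 5)*(w + 3)*(w + 1)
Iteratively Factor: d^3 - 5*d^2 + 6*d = (d - 2)*(d^2 - 3*d) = (d - 3)*(d - 2)*(d)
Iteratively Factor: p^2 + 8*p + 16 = (p + 4)*(p + 4)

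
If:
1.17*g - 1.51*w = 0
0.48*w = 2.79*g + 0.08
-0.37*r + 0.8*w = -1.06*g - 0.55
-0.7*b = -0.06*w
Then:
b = -0.00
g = -0.03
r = 1.34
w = -0.03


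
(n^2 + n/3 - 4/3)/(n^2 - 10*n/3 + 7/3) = (3*n + 4)/(3*n - 7)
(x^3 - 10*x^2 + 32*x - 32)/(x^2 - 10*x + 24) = (x^2 - 6*x + 8)/(x - 6)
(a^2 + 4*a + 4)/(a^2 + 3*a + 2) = (a + 2)/(a + 1)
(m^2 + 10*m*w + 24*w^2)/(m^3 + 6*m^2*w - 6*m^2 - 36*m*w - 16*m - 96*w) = (m + 4*w)/(m^2 - 6*m - 16)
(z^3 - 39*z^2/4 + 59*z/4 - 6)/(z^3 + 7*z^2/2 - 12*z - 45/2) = (4*z^3 - 39*z^2 + 59*z - 24)/(2*(2*z^3 + 7*z^2 - 24*z - 45))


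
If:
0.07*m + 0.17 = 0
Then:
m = -2.43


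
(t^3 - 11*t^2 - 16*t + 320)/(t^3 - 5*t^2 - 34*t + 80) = (t - 8)/(t - 2)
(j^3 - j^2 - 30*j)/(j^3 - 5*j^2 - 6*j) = (j + 5)/(j + 1)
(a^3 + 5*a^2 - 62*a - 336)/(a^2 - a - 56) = a + 6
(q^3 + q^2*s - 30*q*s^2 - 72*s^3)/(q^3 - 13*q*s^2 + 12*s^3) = (q^2 - 3*q*s - 18*s^2)/(q^2 - 4*q*s + 3*s^2)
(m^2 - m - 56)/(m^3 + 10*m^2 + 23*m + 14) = (m - 8)/(m^2 + 3*m + 2)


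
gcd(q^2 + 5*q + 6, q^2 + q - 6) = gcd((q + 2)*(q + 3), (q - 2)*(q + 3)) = q + 3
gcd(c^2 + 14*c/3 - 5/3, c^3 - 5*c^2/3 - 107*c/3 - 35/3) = c + 5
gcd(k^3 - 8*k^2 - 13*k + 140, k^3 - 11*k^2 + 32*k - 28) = k - 7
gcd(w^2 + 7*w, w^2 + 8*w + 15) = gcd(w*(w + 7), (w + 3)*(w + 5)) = 1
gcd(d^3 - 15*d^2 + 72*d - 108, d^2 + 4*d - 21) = d - 3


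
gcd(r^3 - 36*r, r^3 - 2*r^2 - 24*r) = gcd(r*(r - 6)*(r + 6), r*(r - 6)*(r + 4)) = r^2 - 6*r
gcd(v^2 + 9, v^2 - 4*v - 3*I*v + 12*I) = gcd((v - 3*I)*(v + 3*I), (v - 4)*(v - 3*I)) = v - 3*I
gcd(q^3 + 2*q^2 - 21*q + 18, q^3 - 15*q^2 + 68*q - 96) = q - 3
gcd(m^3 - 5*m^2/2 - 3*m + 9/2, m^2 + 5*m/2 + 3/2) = m + 3/2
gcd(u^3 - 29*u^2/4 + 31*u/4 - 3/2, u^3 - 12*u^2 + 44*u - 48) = u - 6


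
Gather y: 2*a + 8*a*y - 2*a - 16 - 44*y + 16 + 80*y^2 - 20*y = 80*y^2 + y*(8*a - 64)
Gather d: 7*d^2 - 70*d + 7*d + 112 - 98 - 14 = 7*d^2 - 63*d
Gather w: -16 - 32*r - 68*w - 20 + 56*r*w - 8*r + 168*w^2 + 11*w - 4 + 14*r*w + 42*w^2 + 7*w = -40*r + 210*w^2 + w*(70*r - 50) - 40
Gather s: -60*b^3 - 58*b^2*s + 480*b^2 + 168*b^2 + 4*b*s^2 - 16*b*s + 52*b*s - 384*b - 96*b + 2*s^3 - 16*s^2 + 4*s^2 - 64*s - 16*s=-60*b^3 + 648*b^2 - 480*b + 2*s^3 + s^2*(4*b - 12) + s*(-58*b^2 + 36*b - 80)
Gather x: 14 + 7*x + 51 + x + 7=8*x + 72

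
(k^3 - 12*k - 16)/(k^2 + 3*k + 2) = (k^2 - 2*k - 8)/(k + 1)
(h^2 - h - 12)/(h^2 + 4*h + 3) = (h - 4)/(h + 1)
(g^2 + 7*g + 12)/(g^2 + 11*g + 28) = (g + 3)/(g + 7)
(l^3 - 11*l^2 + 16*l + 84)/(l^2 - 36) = (l^2 - 5*l - 14)/(l + 6)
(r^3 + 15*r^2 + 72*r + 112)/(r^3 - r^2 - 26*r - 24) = (r^2 + 11*r + 28)/(r^2 - 5*r - 6)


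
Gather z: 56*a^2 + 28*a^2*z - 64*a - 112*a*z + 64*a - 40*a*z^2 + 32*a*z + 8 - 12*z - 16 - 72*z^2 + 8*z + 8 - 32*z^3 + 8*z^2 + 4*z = 56*a^2 - 32*z^3 + z^2*(-40*a - 64) + z*(28*a^2 - 80*a)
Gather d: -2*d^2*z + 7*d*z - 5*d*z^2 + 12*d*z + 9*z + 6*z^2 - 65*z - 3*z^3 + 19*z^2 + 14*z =-2*d^2*z + d*(-5*z^2 + 19*z) - 3*z^3 + 25*z^2 - 42*z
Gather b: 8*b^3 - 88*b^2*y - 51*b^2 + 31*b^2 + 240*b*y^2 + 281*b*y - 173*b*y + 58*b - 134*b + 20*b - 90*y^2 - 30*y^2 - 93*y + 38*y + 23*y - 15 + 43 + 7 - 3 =8*b^3 + b^2*(-88*y - 20) + b*(240*y^2 + 108*y - 56) - 120*y^2 - 32*y + 32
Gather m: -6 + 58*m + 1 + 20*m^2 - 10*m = 20*m^2 + 48*m - 5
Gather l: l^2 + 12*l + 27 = l^2 + 12*l + 27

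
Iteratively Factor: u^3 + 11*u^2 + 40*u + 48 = (u + 3)*(u^2 + 8*u + 16) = (u + 3)*(u + 4)*(u + 4)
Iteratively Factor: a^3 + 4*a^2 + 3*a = (a + 1)*(a^2 + 3*a) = (a + 1)*(a + 3)*(a)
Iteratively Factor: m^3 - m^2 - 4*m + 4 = (m - 2)*(m^2 + m - 2) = (m - 2)*(m + 2)*(m - 1)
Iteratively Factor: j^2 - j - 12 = (j + 3)*(j - 4)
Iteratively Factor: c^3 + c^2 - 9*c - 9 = (c - 3)*(c^2 + 4*c + 3) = (c - 3)*(c + 1)*(c + 3)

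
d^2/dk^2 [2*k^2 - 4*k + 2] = 4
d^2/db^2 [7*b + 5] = 0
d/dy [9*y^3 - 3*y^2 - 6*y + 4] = 27*y^2 - 6*y - 6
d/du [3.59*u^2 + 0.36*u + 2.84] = 7.18*u + 0.36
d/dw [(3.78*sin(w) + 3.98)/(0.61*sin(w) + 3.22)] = 9.7438*cos(w)/(0.61*sin(w) + 3.22)^2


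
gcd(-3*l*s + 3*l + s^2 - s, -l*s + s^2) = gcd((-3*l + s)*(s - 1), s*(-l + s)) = 1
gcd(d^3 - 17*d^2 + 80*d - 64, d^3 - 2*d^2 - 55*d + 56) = d^2 - 9*d + 8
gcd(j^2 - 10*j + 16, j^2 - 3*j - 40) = j - 8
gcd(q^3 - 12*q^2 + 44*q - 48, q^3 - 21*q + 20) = q - 4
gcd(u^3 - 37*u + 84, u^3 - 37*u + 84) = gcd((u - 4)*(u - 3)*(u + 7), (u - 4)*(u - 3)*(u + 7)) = u^3 - 37*u + 84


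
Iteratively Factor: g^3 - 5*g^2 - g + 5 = (g - 1)*(g^2 - 4*g - 5) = (g - 1)*(g + 1)*(g - 5)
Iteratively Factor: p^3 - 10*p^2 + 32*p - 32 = (p - 2)*(p^2 - 8*p + 16) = (p - 4)*(p - 2)*(p - 4)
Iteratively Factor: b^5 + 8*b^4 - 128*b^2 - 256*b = (b + 4)*(b^4 + 4*b^3 - 16*b^2 - 64*b) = (b + 4)^2*(b^3 - 16*b) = (b - 4)*(b + 4)^2*(b^2 + 4*b) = (b - 4)*(b + 4)^3*(b)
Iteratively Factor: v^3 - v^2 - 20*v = (v)*(v^2 - v - 20) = v*(v + 4)*(v - 5)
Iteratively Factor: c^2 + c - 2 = (c - 1)*(c + 2)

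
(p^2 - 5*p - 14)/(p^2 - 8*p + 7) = (p + 2)/(p - 1)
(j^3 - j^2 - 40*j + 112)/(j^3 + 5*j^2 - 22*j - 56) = (j - 4)/(j + 2)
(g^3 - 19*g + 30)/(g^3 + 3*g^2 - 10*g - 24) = (g^2 + 3*g - 10)/(g^2 + 6*g + 8)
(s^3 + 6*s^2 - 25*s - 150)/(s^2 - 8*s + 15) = (s^2 + 11*s + 30)/(s - 3)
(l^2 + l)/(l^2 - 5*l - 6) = l/(l - 6)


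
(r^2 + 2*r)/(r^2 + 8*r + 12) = r/(r + 6)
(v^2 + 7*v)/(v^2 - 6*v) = (v + 7)/(v - 6)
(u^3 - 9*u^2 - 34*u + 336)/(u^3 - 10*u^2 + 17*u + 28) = (u^2 - 2*u - 48)/(u^2 - 3*u - 4)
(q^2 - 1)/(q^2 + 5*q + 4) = (q - 1)/(q + 4)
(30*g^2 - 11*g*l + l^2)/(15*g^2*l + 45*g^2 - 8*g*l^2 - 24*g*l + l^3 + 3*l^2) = (6*g - l)/(3*g*l + 9*g - l^2 - 3*l)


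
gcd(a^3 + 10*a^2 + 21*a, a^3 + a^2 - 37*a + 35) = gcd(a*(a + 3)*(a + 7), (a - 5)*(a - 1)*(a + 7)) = a + 7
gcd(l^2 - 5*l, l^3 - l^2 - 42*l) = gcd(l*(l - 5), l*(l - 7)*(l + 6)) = l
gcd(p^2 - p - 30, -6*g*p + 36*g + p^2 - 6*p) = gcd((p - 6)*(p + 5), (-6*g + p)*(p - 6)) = p - 6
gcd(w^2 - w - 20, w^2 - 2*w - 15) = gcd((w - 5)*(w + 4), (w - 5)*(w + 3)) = w - 5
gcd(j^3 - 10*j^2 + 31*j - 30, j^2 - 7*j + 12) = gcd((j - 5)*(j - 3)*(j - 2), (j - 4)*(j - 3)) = j - 3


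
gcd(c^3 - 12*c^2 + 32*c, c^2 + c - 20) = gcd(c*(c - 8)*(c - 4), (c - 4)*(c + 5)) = c - 4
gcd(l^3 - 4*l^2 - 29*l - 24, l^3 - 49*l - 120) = l^2 - 5*l - 24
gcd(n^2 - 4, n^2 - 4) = n^2 - 4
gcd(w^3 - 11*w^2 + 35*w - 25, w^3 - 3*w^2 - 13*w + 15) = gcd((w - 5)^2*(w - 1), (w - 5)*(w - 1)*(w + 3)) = w^2 - 6*w + 5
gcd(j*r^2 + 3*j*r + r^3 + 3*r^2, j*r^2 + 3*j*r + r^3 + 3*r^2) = j*r^2 + 3*j*r + r^3 + 3*r^2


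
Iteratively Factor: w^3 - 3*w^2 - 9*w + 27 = (w + 3)*(w^2 - 6*w + 9) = (w - 3)*(w + 3)*(w - 3)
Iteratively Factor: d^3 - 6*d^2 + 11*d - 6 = (d - 3)*(d^2 - 3*d + 2) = (d - 3)*(d - 2)*(d - 1)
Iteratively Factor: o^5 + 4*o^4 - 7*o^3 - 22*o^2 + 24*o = (o - 2)*(o^4 + 6*o^3 + 5*o^2 - 12*o) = (o - 2)*(o + 4)*(o^3 + 2*o^2 - 3*o) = (o - 2)*(o + 3)*(o + 4)*(o^2 - o) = o*(o - 2)*(o + 3)*(o + 4)*(o - 1)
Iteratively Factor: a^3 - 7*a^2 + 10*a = (a)*(a^2 - 7*a + 10) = a*(a - 2)*(a - 5)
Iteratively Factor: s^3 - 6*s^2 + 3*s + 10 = (s - 5)*(s^2 - s - 2) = (s - 5)*(s - 2)*(s + 1)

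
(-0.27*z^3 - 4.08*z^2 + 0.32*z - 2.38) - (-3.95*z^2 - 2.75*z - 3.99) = -0.27*z^3 - 0.13*z^2 + 3.07*z + 1.61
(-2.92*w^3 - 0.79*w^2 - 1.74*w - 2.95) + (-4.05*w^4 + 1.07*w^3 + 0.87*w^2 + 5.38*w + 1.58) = -4.05*w^4 - 1.85*w^3 + 0.08*w^2 + 3.64*w - 1.37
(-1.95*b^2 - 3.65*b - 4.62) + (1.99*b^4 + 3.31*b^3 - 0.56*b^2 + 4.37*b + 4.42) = 1.99*b^4 + 3.31*b^3 - 2.51*b^2 + 0.72*b - 0.2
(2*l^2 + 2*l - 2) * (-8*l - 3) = -16*l^3 - 22*l^2 + 10*l + 6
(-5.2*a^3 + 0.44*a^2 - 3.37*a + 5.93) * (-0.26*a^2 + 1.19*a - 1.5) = 1.352*a^5 - 6.3024*a^4 + 9.1998*a^3 - 6.2121*a^2 + 12.1117*a - 8.895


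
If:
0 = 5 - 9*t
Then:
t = 5/9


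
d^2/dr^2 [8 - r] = 0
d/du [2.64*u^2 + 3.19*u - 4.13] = 5.28*u + 3.19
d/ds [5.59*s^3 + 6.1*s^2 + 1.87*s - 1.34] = 16.77*s^2 + 12.2*s + 1.87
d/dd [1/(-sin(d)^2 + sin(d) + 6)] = (2*sin(d) - 1)*cos(d)/(sin(d) + cos(d)^2 + 5)^2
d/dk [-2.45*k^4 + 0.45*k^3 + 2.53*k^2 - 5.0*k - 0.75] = -9.8*k^3 + 1.35*k^2 + 5.06*k - 5.0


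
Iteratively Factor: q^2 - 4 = (q - 2)*(q + 2)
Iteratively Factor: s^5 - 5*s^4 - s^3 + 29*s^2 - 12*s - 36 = (s - 3)*(s^4 - 2*s^3 - 7*s^2 + 8*s + 12) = (s - 3)^2*(s^3 + s^2 - 4*s - 4) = (s - 3)^2*(s - 2)*(s^2 + 3*s + 2) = (s - 3)^2*(s - 2)*(s + 2)*(s + 1)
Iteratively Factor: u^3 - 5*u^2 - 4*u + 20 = (u + 2)*(u^2 - 7*u + 10) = (u - 5)*(u + 2)*(u - 2)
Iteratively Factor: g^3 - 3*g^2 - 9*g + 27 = (g - 3)*(g^2 - 9) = (g - 3)*(g + 3)*(g - 3)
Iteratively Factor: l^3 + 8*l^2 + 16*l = (l + 4)*(l^2 + 4*l) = l*(l + 4)*(l + 4)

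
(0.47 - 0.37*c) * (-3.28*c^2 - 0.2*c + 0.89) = 1.2136*c^3 - 1.4676*c^2 - 0.4233*c + 0.4183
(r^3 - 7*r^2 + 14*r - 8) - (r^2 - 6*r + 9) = r^3 - 8*r^2 + 20*r - 17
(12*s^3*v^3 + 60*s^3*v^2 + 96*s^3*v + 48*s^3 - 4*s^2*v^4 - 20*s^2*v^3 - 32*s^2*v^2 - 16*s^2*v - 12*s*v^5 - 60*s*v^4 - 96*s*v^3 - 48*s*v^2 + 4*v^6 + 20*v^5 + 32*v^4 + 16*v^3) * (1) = 12*s^3*v^3 + 60*s^3*v^2 + 96*s^3*v + 48*s^3 - 4*s^2*v^4 - 20*s^2*v^3 - 32*s^2*v^2 - 16*s^2*v - 12*s*v^5 - 60*s*v^4 - 96*s*v^3 - 48*s*v^2 + 4*v^6 + 20*v^5 + 32*v^4 + 16*v^3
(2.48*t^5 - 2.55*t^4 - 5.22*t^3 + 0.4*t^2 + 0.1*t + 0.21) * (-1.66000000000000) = -4.1168*t^5 + 4.233*t^4 + 8.6652*t^3 - 0.664*t^2 - 0.166*t - 0.3486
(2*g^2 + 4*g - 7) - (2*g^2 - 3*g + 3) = 7*g - 10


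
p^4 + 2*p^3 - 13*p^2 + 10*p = p*(p - 2)*(p - 1)*(p + 5)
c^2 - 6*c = c*(c - 6)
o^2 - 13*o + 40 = (o - 8)*(o - 5)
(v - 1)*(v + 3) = v^2 + 2*v - 3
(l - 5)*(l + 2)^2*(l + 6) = l^4 + 5*l^3 - 22*l^2 - 116*l - 120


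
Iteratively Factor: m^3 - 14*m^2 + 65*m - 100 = (m - 5)*(m^2 - 9*m + 20) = (m - 5)^2*(m - 4)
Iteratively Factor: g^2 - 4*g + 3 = (g - 1)*(g - 3)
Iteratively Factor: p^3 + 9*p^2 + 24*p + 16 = (p + 4)*(p^2 + 5*p + 4) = (p + 4)^2*(p + 1)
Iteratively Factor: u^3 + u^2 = (u)*(u^2 + u) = u^2*(u + 1)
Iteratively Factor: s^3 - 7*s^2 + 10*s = (s)*(s^2 - 7*s + 10) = s*(s - 5)*(s - 2)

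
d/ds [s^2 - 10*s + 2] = 2*s - 10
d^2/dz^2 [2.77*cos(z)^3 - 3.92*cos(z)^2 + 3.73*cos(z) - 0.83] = -5.8075*cos(z) + 7.84*cos(2*z) - 6.2325*cos(3*z)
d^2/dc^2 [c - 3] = 0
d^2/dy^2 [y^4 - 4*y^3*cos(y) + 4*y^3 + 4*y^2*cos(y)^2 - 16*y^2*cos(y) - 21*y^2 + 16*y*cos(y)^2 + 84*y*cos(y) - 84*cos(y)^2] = 4*y^3*cos(y) + 24*y^2*sin(y) + 16*y^2*cos(y) - 8*y^2*cos(2*y) + 12*y^2 + 64*y*sin(y) - 16*y*sin(2*y) - 108*y*cos(y) - 32*y*cos(2*y) + 24*y - 168*sin(y) - 32*sin(2*y) - 32*cos(y) + 172*cos(2*y) - 38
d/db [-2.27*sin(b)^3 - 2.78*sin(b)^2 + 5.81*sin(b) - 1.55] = (-6.81*sin(b)^2 - 5.56*sin(b) + 5.81)*cos(b)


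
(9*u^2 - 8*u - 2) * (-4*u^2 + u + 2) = -36*u^4 + 41*u^3 + 18*u^2 - 18*u - 4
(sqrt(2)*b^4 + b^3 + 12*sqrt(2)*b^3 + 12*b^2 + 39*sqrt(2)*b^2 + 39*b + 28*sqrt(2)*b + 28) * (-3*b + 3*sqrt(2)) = -3*sqrt(2)*b^5 - 36*sqrt(2)*b^4 + 3*b^4 - 114*sqrt(2)*b^3 + 36*b^3 - 48*sqrt(2)*b^2 + 117*b^2 + 84*b + 117*sqrt(2)*b + 84*sqrt(2)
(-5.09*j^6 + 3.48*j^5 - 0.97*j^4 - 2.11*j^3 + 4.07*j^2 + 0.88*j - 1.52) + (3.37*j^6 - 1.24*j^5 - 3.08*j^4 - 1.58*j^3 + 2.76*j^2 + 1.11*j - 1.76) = -1.72*j^6 + 2.24*j^5 - 4.05*j^4 - 3.69*j^3 + 6.83*j^2 + 1.99*j - 3.28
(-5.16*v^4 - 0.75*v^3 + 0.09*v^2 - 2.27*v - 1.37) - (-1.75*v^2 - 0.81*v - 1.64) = -5.16*v^4 - 0.75*v^3 + 1.84*v^2 - 1.46*v + 0.27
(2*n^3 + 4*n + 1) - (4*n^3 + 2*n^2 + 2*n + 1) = -2*n^3 - 2*n^2 + 2*n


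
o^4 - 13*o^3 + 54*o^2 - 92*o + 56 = (o - 7)*(o - 2)^3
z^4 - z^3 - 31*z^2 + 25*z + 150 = (z - 5)*(z - 3)*(z + 2)*(z + 5)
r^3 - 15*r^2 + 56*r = r*(r - 8)*(r - 7)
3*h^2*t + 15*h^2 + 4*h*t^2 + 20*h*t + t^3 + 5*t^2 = (h + t)*(3*h + t)*(t + 5)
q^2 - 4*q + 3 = (q - 3)*(q - 1)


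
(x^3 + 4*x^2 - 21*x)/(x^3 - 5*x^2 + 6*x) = (x + 7)/(x - 2)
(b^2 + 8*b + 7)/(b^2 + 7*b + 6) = (b + 7)/(b + 6)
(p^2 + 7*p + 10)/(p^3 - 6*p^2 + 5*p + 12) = (p^2 + 7*p + 10)/(p^3 - 6*p^2 + 5*p + 12)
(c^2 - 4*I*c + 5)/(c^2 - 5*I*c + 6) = (c - 5*I)/(c - 6*I)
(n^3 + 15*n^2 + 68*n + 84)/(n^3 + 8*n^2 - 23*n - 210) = (n + 2)/(n - 5)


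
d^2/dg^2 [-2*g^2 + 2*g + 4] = -4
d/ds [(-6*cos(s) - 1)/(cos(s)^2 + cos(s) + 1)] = (6*sin(s)^2 - 2*cos(s) - 1)*sin(s)/(cos(s)^2 + cos(s) + 1)^2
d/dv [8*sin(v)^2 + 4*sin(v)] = 4*(4*sin(v) + 1)*cos(v)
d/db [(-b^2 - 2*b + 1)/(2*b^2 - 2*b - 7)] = 2*(3*b^2 + 5*b + 8)/(4*b^4 - 8*b^3 - 24*b^2 + 28*b + 49)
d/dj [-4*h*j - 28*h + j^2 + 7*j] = -4*h + 2*j + 7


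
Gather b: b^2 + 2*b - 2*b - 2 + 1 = b^2 - 1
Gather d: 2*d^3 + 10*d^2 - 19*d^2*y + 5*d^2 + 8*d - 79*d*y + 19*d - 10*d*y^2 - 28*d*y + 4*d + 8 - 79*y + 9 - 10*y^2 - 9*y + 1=2*d^3 + d^2*(15 - 19*y) + d*(-10*y^2 - 107*y + 31) - 10*y^2 - 88*y + 18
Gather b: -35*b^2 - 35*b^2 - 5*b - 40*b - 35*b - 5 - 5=-70*b^2 - 80*b - 10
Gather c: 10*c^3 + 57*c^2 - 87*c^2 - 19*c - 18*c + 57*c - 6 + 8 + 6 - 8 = 10*c^3 - 30*c^2 + 20*c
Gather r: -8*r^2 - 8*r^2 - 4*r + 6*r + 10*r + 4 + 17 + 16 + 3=-16*r^2 + 12*r + 40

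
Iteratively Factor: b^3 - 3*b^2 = (b - 3)*(b^2) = b*(b - 3)*(b)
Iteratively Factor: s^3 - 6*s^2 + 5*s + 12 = (s + 1)*(s^2 - 7*s + 12) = (s - 3)*(s + 1)*(s - 4)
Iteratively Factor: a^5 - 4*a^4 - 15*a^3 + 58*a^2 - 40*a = (a)*(a^4 - 4*a^3 - 15*a^2 + 58*a - 40) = a*(a - 1)*(a^3 - 3*a^2 - 18*a + 40) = a*(a - 5)*(a - 1)*(a^2 + 2*a - 8) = a*(a - 5)*(a - 1)*(a + 4)*(a - 2)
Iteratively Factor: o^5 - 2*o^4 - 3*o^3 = (o - 3)*(o^4 + o^3) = o*(o - 3)*(o^3 + o^2) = o*(o - 3)*(o + 1)*(o^2) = o^2*(o - 3)*(o + 1)*(o)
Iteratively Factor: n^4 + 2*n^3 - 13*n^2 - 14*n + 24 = (n + 2)*(n^3 - 13*n + 12) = (n - 1)*(n + 2)*(n^2 + n - 12) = (n - 1)*(n + 2)*(n + 4)*(n - 3)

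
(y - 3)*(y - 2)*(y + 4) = y^3 - y^2 - 14*y + 24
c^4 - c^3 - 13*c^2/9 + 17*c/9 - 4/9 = (c - 1)^2*(c - 1/3)*(c + 4/3)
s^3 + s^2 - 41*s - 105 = (s - 7)*(s + 3)*(s + 5)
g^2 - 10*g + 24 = (g - 6)*(g - 4)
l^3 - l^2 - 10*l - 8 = (l - 4)*(l + 1)*(l + 2)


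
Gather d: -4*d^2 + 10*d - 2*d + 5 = -4*d^2 + 8*d + 5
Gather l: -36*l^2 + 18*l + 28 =-36*l^2 + 18*l + 28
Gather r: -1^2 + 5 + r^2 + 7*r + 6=r^2 + 7*r + 10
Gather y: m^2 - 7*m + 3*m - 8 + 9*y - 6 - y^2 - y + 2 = m^2 - 4*m - y^2 + 8*y - 12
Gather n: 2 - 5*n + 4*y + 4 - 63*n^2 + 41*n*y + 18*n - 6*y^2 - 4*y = -63*n^2 + n*(41*y + 13) - 6*y^2 + 6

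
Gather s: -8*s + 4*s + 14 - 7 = 7 - 4*s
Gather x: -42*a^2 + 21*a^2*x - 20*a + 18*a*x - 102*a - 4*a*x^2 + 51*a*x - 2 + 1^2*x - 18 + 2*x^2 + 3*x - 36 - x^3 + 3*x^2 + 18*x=-42*a^2 - 122*a - x^3 + x^2*(5 - 4*a) + x*(21*a^2 + 69*a + 22) - 56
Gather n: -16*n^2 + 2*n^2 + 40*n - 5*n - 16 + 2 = -14*n^2 + 35*n - 14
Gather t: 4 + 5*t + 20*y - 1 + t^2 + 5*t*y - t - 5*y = t^2 + t*(5*y + 4) + 15*y + 3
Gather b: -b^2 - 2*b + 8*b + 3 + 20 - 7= -b^2 + 6*b + 16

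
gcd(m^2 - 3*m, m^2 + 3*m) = m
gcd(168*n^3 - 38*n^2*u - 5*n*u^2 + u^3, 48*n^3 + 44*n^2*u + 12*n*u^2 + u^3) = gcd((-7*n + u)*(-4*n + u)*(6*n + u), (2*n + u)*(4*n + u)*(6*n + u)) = 6*n + u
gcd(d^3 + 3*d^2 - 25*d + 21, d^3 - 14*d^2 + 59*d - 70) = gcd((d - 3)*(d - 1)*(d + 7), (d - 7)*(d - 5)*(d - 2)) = 1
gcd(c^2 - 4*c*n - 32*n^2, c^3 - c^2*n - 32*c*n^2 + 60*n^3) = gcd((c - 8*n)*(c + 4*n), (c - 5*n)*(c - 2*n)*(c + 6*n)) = 1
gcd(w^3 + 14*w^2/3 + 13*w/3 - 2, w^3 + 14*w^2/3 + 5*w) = w + 3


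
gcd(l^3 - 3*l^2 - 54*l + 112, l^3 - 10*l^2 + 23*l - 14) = l - 2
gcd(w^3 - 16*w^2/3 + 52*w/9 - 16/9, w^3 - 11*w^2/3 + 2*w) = w - 2/3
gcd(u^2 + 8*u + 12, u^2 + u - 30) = u + 6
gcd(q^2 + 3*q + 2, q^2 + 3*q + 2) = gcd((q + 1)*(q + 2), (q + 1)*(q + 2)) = q^2 + 3*q + 2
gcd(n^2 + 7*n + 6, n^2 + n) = n + 1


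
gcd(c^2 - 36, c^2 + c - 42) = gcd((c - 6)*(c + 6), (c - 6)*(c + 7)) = c - 6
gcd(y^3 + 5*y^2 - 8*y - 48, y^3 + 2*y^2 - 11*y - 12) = y^2 + y - 12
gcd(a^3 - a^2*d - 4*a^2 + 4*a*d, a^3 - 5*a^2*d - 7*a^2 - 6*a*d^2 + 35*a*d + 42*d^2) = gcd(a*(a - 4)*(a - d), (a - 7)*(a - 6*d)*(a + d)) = 1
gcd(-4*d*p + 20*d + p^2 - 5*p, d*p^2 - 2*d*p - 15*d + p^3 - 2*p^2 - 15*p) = p - 5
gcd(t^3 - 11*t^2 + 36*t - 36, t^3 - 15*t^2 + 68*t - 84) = t^2 - 8*t + 12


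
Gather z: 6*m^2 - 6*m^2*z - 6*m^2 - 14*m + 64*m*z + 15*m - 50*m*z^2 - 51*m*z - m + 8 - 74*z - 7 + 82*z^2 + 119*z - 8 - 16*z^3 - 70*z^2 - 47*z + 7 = -16*z^3 + z^2*(12 - 50*m) + z*(-6*m^2 + 13*m - 2)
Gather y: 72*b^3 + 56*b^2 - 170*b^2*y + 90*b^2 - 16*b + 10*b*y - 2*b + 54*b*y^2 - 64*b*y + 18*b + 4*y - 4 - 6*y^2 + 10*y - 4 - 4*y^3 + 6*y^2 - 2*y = 72*b^3 + 146*b^2 + 54*b*y^2 - 4*y^3 + y*(-170*b^2 - 54*b + 12) - 8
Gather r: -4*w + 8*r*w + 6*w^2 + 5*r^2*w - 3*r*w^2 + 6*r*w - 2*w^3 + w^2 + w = 5*r^2*w + r*(-3*w^2 + 14*w) - 2*w^3 + 7*w^2 - 3*w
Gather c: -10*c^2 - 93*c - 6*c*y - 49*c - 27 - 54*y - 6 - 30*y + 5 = -10*c^2 + c*(-6*y - 142) - 84*y - 28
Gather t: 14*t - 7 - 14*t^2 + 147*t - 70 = -14*t^2 + 161*t - 77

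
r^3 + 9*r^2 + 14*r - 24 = (r - 1)*(r + 4)*(r + 6)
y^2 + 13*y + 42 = (y + 6)*(y + 7)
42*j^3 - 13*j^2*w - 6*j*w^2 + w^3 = (-7*j + w)*(-2*j + w)*(3*j + w)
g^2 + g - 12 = (g - 3)*(g + 4)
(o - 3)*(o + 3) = o^2 - 9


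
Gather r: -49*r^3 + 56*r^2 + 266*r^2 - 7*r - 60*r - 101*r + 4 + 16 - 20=-49*r^3 + 322*r^2 - 168*r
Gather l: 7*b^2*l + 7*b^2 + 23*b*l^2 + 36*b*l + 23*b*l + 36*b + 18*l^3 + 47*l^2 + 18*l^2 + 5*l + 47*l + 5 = 7*b^2 + 36*b + 18*l^3 + l^2*(23*b + 65) + l*(7*b^2 + 59*b + 52) + 5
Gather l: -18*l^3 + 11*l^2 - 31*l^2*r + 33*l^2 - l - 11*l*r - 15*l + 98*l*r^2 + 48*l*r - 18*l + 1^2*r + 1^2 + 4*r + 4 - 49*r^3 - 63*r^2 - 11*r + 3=-18*l^3 + l^2*(44 - 31*r) + l*(98*r^2 + 37*r - 34) - 49*r^3 - 63*r^2 - 6*r + 8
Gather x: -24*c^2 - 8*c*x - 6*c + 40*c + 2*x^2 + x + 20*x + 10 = -24*c^2 + 34*c + 2*x^2 + x*(21 - 8*c) + 10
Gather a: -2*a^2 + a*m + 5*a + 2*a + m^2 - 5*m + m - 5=-2*a^2 + a*(m + 7) + m^2 - 4*m - 5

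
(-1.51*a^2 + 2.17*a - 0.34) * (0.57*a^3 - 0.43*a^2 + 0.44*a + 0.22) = -0.8607*a^5 + 1.8862*a^4 - 1.7913*a^3 + 0.7688*a^2 + 0.3278*a - 0.0748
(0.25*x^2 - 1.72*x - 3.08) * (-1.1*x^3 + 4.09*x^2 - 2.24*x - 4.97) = -0.275*x^5 + 2.9145*x^4 - 4.2068*x^3 - 9.9869*x^2 + 15.4476*x + 15.3076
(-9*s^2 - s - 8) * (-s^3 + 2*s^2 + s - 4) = 9*s^5 - 17*s^4 - 3*s^3 + 19*s^2 - 4*s + 32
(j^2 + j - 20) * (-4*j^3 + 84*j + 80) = -4*j^5 - 4*j^4 + 164*j^3 + 164*j^2 - 1600*j - 1600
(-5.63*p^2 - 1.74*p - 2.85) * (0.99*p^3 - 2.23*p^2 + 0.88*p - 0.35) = -5.5737*p^5 + 10.8323*p^4 - 3.8957*p^3 + 6.7948*p^2 - 1.899*p + 0.9975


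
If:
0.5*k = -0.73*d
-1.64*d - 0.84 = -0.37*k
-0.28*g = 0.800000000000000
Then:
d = -0.39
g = -2.86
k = 0.56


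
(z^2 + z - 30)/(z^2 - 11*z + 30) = (z + 6)/(z - 6)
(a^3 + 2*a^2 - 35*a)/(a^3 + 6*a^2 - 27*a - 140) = a/(a + 4)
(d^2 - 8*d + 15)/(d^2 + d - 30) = (d - 3)/(d + 6)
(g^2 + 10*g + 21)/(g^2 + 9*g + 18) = (g + 7)/(g + 6)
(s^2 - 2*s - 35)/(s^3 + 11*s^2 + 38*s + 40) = (s - 7)/(s^2 + 6*s + 8)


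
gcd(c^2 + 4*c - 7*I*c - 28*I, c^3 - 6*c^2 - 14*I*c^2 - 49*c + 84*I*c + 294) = c - 7*I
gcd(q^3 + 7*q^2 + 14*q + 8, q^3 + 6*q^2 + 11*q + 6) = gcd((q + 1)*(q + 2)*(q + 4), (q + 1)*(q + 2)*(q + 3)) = q^2 + 3*q + 2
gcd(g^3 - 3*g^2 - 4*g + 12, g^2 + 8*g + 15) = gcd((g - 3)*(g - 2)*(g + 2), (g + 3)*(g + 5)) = 1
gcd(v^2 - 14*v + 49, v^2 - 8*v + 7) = v - 7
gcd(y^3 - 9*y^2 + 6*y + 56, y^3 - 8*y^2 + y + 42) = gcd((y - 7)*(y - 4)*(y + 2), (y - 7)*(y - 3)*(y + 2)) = y^2 - 5*y - 14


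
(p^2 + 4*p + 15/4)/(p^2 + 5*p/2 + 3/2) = (p + 5/2)/(p + 1)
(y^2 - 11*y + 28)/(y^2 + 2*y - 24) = (y - 7)/(y + 6)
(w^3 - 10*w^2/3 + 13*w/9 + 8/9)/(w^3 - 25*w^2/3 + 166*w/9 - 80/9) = (3*w^2 - 2*w - 1)/(3*w^2 - 17*w + 10)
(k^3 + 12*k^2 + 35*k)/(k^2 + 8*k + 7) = k*(k + 5)/(k + 1)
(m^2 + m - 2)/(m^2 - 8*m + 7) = (m + 2)/(m - 7)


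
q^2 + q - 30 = (q - 5)*(q + 6)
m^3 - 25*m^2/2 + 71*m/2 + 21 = (m - 7)*(m - 6)*(m + 1/2)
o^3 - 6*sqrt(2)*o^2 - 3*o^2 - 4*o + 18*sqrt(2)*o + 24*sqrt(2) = (o - 4)*(o + 1)*(o - 6*sqrt(2))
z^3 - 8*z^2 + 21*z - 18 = (z - 3)^2*(z - 2)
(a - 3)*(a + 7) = a^2 + 4*a - 21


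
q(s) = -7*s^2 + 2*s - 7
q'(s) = 2 - 14*s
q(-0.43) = -9.15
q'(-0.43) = 8.02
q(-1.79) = -33.01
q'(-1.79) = 27.06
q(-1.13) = -18.20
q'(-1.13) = 17.82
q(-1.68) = -30.12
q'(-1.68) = 25.52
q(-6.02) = -272.72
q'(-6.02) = 86.28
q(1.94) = -29.47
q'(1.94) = -25.16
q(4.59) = -145.30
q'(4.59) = -62.26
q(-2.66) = -61.85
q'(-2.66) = 39.24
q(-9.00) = -592.00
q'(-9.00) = 128.00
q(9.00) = -556.00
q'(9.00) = -124.00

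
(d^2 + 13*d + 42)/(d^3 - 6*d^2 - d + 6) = (d^2 + 13*d + 42)/(d^3 - 6*d^2 - d + 6)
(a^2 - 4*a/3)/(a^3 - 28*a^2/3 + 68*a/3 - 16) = a/(a^2 - 8*a + 12)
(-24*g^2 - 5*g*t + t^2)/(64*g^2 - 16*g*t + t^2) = (3*g + t)/(-8*g + t)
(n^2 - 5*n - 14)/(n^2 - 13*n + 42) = (n + 2)/(n - 6)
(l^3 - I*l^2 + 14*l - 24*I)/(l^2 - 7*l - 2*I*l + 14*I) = (l^2 + I*l + 12)/(l - 7)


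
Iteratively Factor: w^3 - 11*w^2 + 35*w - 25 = (w - 5)*(w^2 - 6*w + 5) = (w - 5)^2*(w - 1)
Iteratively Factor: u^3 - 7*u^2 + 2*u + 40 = (u - 4)*(u^2 - 3*u - 10) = (u - 5)*(u - 4)*(u + 2)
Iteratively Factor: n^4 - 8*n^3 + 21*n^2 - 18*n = (n - 3)*(n^3 - 5*n^2 + 6*n) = (n - 3)*(n - 2)*(n^2 - 3*n) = (n - 3)^2*(n - 2)*(n)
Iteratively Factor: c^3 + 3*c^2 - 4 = (c + 2)*(c^2 + c - 2) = (c - 1)*(c + 2)*(c + 2)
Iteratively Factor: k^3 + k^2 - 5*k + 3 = (k - 1)*(k^2 + 2*k - 3) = (k - 1)^2*(k + 3)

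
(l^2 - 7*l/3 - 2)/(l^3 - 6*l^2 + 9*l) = (l + 2/3)/(l*(l - 3))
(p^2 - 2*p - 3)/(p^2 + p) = (p - 3)/p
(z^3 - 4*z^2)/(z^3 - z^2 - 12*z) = z/(z + 3)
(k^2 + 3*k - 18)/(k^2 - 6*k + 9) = (k + 6)/(k - 3)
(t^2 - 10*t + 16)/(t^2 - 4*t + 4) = (t - 8)/(t - 2)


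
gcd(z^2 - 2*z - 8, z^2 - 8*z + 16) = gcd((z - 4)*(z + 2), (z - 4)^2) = z - 4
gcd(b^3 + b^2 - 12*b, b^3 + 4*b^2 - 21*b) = b^2 - 3*b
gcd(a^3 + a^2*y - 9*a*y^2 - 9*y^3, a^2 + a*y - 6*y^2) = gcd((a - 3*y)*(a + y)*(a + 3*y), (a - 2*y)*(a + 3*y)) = a + 3*y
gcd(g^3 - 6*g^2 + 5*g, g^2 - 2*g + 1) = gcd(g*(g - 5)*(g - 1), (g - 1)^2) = g - 1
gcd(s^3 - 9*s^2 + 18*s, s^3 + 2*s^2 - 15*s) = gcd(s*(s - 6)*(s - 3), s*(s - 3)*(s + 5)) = s^2 - 3*s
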